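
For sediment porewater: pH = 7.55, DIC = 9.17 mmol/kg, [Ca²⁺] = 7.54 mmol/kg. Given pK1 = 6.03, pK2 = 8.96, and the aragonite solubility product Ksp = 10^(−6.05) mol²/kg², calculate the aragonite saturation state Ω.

Ω = 2.82

α₂ = 1 / (1 + [H⁺]/K2 + [H⁺]²/(K1K2)) = 1 / (1 + 10^+1.41 + 10^-0.11)
   = 1 / (1 + 25.704 + 0.77625) = 1/27.480 = 0.03639
[CO3²⁻] = α₂ × DIC = 0.03639 × 9.17 = 0.3337 mmol/kg
Ksp = 10^(−6.05) = 8.913×10^-7
Ω = [Ca²⁺][CO3²⁻]/Ksp = (7.54×10^-3)(3.337×10^-4) / 8.913×10^-7 = 2.82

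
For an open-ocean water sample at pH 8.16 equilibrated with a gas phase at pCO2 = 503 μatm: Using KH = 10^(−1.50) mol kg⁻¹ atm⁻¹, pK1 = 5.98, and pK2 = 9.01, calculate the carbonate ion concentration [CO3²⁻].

[CO3²⁻] = 0.340 mmol/kg

[CO2*] = KH · pCO2 = 10^(−1.50) × 503×10^-6 = 1.591×10^-5 mol/kg
α₀ = 1/(1 + K1/[H⁺] + K1K2/[H⁺]²) = 1/(1 + 10^+2.18 + 10^+1.33) = 0.005756
DIC = [CO2*]/α₀ = 1.591×10^-5 / 0.005756 = 2.763 mmol/kg
[CO3²⁻] = α₂·DIC; α₂ = 0.1231, so [CO3²⁻] = 0.1231 × 2.763 = 0.340 mmol/kg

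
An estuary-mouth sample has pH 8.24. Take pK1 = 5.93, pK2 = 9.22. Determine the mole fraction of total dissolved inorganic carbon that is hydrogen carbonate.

α₁ = 0.901

α₁ = 1 / (1 + [H⁺]/K1 + K2/[H⁺]) = 1 / (1 + 10^-2.31 + 10^-0.98)
   = 1 / (1 + 0.0048978 + 0.10471) = 1/1.1096 = 0.9012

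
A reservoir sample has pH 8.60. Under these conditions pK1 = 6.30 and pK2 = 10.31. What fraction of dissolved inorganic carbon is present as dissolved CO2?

α₀ = 0.00489

α₀ = 1 / (1 + K1/[H⁺] + K1K2/[H⁺]²) = 1 / (1 + 10^+2.30 + 10^+0.59)
   = 1 / (1 + 199.53 + 3.8905) = 1/204.42 = 0.004892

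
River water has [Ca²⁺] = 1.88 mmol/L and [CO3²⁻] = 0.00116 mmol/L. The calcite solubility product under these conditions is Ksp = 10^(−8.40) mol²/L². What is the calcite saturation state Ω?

Ksp = 10^(−8.40) = 3.981×10^-9
Ω = [Ca²⁺][CO3²⁻]/Ksp = (1.88×10^-3)(0.00116×10^-3) / 3.981×10^-9 = 0.548

Ω = 0.548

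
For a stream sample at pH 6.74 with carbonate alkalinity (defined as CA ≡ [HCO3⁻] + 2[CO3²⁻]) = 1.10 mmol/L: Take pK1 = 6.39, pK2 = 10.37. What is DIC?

DIC = 1.59 mmol/L

CA = [HCO3⁻] + 2[CO3²⁻] = (α₁ + 2α₂)·DIC
At pH 6.74: [H⁺]/K1 = 10^-0.35 = 0.44668, K2/[H⁺] = 10^-3.63 = 0.00023442
α₁ = 1/(1 + 0.44668 + 0.00023442) = 1/1.4469 = 0.6911; α₂ = α₁·K2/[H⁺] = 0.0001620
α₁ + 2α₂ = 0.6914
DIC = CA / (α₁ + 2α₂) = 1.10 / 0.6914 = 1.59 mmol/L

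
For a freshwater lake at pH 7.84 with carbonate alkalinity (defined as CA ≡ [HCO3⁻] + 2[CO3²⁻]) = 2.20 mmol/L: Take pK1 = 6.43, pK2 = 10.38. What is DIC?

DIC = 2.28 mmol/L

CA = [HCO3⁻] + 2[CO3²⁻] = (α₁ + 2α₂)·DIC
At pH 7.84: [H⁺]/K1 = 10^-1.41 = 0.038905, K2/[H⁺] = 10^-2.54 = 0.0028840
α₁ = 1/(1 + 0.038905 + 0.0028840) = 1/1.0418 = 0.9599; α₂ = α₁·K2/[H⁺] = 0.002768
α₁ + 2α₂ = 0.9654
DIC = CA / (α₁ + 2α₂) = 2.20 / 0.9654 = 2.28 mmol/L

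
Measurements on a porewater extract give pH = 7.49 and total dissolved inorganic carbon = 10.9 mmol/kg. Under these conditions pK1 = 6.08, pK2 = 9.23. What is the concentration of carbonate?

[CO3²⁻] = 0.188 mmol/kg

α₂ = 1 / (1 + [H⁺]/K2 + [H⁺]²/(K1K2)) = 1 / (1 + 10^+1.74 + 10^+0.33)
   = 1 / (1 + 54.954 + 2.1380) = 1/58.092 = 0.01721
[CO3²⁻] = α₂ × DIC = 0.01721 × 10.9 = 0.188 mmol/kg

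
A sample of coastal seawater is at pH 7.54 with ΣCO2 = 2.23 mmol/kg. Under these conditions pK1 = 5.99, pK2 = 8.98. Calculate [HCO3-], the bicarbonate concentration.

[HCO3⁻] = 2.09 mmol/kg

α₁ = 1 / (1 + [H⁺]/K1 + K2/[H⁺]) = 1 / (1 + 10^-1.55 + 10^-1.44)
   = 1 / (1 + 0.028184 + 0.036308) = 1/1.0645 = 0.9394
[HCO3⁻] = α₁ × DIC = 0.9394 × 2.23 = 2.09 mmol/kg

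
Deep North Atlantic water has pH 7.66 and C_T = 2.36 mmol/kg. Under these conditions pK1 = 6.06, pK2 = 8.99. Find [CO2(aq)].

α₀ = 1 / (1 + K1/[H⁺] + K1K2/[H⁺]²) = 1 / (1 + 10^+1.60 + 10^+0.27)
   = 1 / (1 + 39.811 + 1.8621) = 1/42.673 = 0.02343
[CO2*] = α₀ × DIC = 0.02343 × 2.36 = 0.0553 mmol/kg

[CO2*] = 0.0553 mmol/kg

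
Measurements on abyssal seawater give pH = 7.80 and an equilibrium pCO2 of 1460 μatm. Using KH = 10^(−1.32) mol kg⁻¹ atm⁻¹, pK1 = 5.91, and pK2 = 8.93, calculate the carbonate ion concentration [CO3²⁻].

[CO3²⁻] = 0.402 mmol/kg

[CO2*] = KH · pCO2 = 10^(−1.32) × 1460×10^-6 = 6.988×10^-5 mol/kg
α₀ = 1/(1 + K1/[H⁺] + K1K2/[H⁺]²) = 1/(1 + 10^+1.89 + 10^+0.76) = 0.01185
DIC = [CO2*]/α₀ = 6.988×10^-5 / 0.01185 = 5.896 mmol/kg
[CO3²⁻] = α₂·DIC; α₂ = 0.06820, so [CO3²⁻] = 0.06820 × 5.896 = 0.402 mmol/kg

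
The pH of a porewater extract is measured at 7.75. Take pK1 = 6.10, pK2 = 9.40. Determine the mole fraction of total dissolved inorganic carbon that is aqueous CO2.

α₀ = 1 / (1 + K1/[H⁺] + K1K2/[H⁺]²) = 1 / (1 + 10^+1.65 + 10^+0.00)
   = 1 / (1 + 44.668 + 1.0000) = 1/46.668 = 0.02143

α₀ = 0.0214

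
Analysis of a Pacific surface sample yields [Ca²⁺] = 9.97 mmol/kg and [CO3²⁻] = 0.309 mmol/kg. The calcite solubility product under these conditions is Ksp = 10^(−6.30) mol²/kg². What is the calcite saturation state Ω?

Ω = 6.15

Ksp = 10^(−6.30) = 5.012×10^-7
Ω = [Ca²⁺][CO3²⁻]/Ksp = (9.97×10^-3)(0.309×10^-3) / 5.012×10^-7 = 6.15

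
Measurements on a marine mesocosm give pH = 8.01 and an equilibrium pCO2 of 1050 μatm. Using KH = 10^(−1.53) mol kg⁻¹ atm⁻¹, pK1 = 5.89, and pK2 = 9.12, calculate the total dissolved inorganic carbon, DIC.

DIC = 4.43 mmol/kg

[CO2*] = KH · pCO2 = 10^(−1.53) × 1050×10^-6 = 3.099×10^-5 mol/kg
α₀ = 1/(1 + K1/[H⁺] + K1K2/[H⁺]²) = 1/(1 + 10^+2.12 + 10^+1.01) = 0.006990
DIC = [CO2*]/α₀ = 3.099×10^-5 / 0.006990 = 4.43 mmol/kg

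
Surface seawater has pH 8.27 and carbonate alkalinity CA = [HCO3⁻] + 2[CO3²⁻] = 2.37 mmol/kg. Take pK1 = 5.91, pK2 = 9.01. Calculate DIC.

CA = [HCO3⁻] + 2[CO3²⁻] = (α₁ + 2α₂)·DIC
At pH 8.27: [H⁺]/K1 = 10^-2.36 = 0.0043652, K2/[H⁺] = 10^-0.74 = 0.18197
α₁ = 1/(1 + 0.0043652 + 0.18197) = 1/1.1863 = 0.8429; α₂ = α₁·K2/[H⁺] = 0.1534
α₁ + 2α₂ = 1.1497
DIC = CA / (α₁ + 2α₂) = 2.37 / 1.1497 = 2.06 mmol/kg

DIC = 2.06 mmol/kg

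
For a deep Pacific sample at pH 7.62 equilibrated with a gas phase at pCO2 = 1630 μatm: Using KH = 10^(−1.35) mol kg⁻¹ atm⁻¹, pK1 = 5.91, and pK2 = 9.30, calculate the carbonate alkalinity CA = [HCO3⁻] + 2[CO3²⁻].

[CO2*] = KH · pCO2 = 10^(−1.35) × 1630×10^-6 = 7.281×10^-5 mol/kg
α₀ = 1/(1 + K1/[H⁺] + K1K2/[H⁺]²) = 1/(1 + 10^+1.71 + 10^+0.03) = 0.01874
DIC = [CO2*]/α₀ = 7.281×10^-5 / 0.01874 = 3.885 mmol/kg
CA = (α₁ + 2α₂)·DIC = (0.9612 + 2×0.02008) × 3.885 = 3.89 mmol/kg

CA = 3.89 mmol/kg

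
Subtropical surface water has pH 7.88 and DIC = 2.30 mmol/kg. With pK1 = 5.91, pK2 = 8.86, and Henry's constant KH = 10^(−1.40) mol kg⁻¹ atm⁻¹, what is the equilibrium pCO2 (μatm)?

pCO2 = 555 μatm

α₀ = 1 / (1 + K1/[H⁺] + K1K2/[H⁺]²) = 1 / (1 + 10^+1.97 + 10^+0.99)
   = 1 / (1 + 93.325 + 9.7724) = 1/104.10 = 0.009606
[CO2*] = α₀ × DIC = 0.009606 × 2.30 = 0.02209 mmol/kg
pCO2 = [CO2*]/KH = 2.209×10^-5 / 3.981×10^-2 = 555 μatm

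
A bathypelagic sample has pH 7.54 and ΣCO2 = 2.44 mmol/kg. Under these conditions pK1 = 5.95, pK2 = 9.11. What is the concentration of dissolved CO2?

α₀ = 1 / (1 + K1/[H⁺] + K1K2/[H⁺]²) = 1 / (1 + 10^+1.59 + 10^+0.02)
   = 1 / (1 + 38.905 + 1.0471) = 1/40.952 = 0.02442
[CO2*] = α₀ × DIC = 0.02442 × 2.44 = 0.0596 mmol/kg

[CO2*] = 0.0596 mmol/kg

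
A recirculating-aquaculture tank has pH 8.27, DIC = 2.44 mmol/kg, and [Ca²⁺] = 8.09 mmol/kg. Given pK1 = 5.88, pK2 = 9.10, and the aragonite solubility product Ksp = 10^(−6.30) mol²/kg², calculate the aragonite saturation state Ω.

α₂ = 1 / (1 + [H⁺]/K2 + [H⁺]²/(K1K2)) = 1 / (1 + 10^+0.83 + 10^-1.56)
   = 1 / (1 + 6.7608 + 0.027542) = 1/7.7884 = 0.1284
[CO3²⁻] = α₂ × DIC = 0.1284 × 2.44 = 0.3133 mmol/kg
Ksp = 10^(−6.30) = 5.012×10^-7
Ω = [Ca²⁺][CO3²⁻]/Ksp = (8.09×10^-3)(3.133×10^-4) / 5.012×10^-7 = 5.06

Ω = 5.06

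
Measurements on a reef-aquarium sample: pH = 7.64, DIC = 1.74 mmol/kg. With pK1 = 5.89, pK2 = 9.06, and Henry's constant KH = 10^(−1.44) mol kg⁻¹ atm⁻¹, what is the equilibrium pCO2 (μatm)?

pCO2 = 807 μatm

α₀ = 1 / (1 + K1/[H⁺] + K1K2/[H⁺]²) = 1 / (1 + 10^+1.75 + 10^+0.33)
   = 1 / (1 + 56.234 + 2.1380) = 1/59.372 = 0.01684
[CO2*] = α₀ × DIC = 0.01684 × 1.74 = 0.02931 mmol/kg
pCO2 = [CO2*]/KH = 2.931×10^-5 / 3.631×10^-2 = 807 μatm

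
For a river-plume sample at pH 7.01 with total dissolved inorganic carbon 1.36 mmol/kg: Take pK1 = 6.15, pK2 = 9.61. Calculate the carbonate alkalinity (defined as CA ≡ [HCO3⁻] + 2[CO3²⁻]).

CA = [HCO3⁻] + 2[CO3²⁻] = (α₁ + 2α₂)·DIC
At pH 7.01: [H⁺]/K1 = 10^-0.86 = 0.13804, K2/[H⁺] = 10^-2.60 = 0.0025119
α₁ = 1/(1 + 0.13804 + 0.0025119) = 1/1.1406 = 0.8768; α₂ = α₁·K2/[H⁺] = 0.002202
α₁ + 2α₂ = 0.8812
CA = 0.8812 × 1.36 = 1.20 mmol/kg

CA = 1.20 mmol/kg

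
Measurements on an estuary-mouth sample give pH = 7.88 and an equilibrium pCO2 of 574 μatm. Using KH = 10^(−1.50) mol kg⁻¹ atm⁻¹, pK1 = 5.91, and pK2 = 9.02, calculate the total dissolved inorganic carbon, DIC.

DIC = 1.83 mmol/kg

[CO2*] = KH · pCO2 = 10^(−1.50) × 574×10^-6 = 1.815×10^-5 mol/kg
α₀ = 1/(1 + K1/[H⁺] + K1K2/[H⁺]²) = 1/(1 + 10^+1.97 + 10^+0.83) = 0.009893
DIC = [CO2*]/α₀ = 1.815×10^-5 / 0.009893 = 1.83 mmol/kg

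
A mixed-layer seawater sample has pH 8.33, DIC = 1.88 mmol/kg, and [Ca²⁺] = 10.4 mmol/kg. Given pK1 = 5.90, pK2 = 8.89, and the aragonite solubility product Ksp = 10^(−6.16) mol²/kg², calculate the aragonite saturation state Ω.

Ω = 6.09

α₂ = 1 / (1 + [H⁺]/K2 + [H⁺]²/(K1K2)) = 1 / (1 + 10^+0.56 + 10^-1.87)
   = 1 / (1 + 3.6308 + 0.013490) = 1/4.6443 = 0.2153
[CO3²⁻] = α₂ × DIC = 0.2153 × 1.88 = 0.4048 mmol/kg
Ksp = 10^(−6.16) = 6.918×10^-7
Ω = [Ca²⁺][CO3²⁻]/Ksp = (10.4×10^-3)(4.048×10^-4) / 6.918×10^-7 = 6.09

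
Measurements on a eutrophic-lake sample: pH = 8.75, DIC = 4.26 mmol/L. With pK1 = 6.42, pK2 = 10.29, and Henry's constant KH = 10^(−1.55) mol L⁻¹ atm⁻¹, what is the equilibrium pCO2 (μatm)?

α₀ = 1 / (1 + K1/[H⁺] + K1K2/[H⁺]²) = 1 / (1 + 10^+2.33 + 10^+0.79)
   = 1 / (1 + 213.80 + 6.1660) = 1/220.96 = 0.004526
[CO2*] = α₀ × DIC = 0.004526 × 4.26 = 0.01928 mmol/L = 19.28 μmol/L
pCO2 = [CO2*]/KH = 1.928×10^-5 / 2.818×10^-2 = 684 μatm

pCO2 = 684 μatm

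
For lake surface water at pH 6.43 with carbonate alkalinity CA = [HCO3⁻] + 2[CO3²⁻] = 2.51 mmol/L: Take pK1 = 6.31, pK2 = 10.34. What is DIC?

DIC = 4.41 mmol/L

CA = [HCO3⁻] + 2[CO3²⁻] = (α₁ + 2α₂)·DIC
At pH 6.43: [H⁺]/K1 = 10^-0.12 = 0.75858, K2/[H⁺] = 10^-3.91 = 0.00012303
α₁ = 1/(1 + 0.75858 + 0.00012303) = 1/1.7587 = 0.5686; α₂ = α₁·K2/[H⁺] = 6.995×10^-5
α₁ + 2α₂ = 0.5687
DIC = CA / (α₁ + 2α₂) = 2.51 / 0.5687 = 4.41 mmol/L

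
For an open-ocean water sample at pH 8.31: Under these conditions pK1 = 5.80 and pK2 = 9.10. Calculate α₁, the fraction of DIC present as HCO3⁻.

α₁ = 1 / (1 + [H⁺]/K1 + K2/[H⁺]) = 1 / (1 + 10^-2.51 + 10^-0.79)
   = 1 / (1 + 0.0030903 + 0.16218) = 1/1.1653 = 0.8582

α₁ = 0.858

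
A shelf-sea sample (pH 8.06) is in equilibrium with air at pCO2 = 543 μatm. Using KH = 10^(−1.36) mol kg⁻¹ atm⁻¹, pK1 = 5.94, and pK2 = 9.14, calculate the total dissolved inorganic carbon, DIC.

[CO2*] = KH · pCO2 = 10^(−1.36) × 543×10^-6 = 2.370×10^-5 mol/kg
α₀ = 1/(1 + K1/[H⁺] + K1K2/[H⁺]²) = 1/(1 + 10^+2.12 + 10^+1.04) = 0.006955
DIC = [CO2*]/α₀ = 2.370×10^-5 / 0.006955 = 3.41 mmol/kg

DIC = 3.41 mmol/kg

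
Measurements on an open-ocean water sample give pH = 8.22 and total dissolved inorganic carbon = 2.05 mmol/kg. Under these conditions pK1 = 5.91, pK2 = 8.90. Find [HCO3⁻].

α₁ = 1 / (1 + [H⁺]/K1 + K2/[H⁺]) = 1 / (1 + 10^-2.31 + 10^-0.68)
   = 1 / (1 + 0.0048978 + 0.20893) = 1/1.2138 = 0.8238
[HCO3⁻] = α₁ × DIC = 0.8238 × 2.05 = 1.69 mmol/kg

[HCO3⁻] = 1.69 mmol/kg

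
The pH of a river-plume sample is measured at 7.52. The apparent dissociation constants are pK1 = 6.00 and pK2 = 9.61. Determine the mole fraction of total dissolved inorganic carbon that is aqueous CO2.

α₀ = 1 / (1 + K1/[H⁺] + K1K2/[H⁺]²) = 1 / (1 + 10^+1.52 + 10^-0.57)
   = 1 / (1 + 33.113 + 0.26915) = 1/34.382 = 0.02908

α₀ = 0.0291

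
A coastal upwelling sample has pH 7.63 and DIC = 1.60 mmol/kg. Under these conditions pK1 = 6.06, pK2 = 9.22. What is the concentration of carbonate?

α₂ = 1 / (1 + [H⁺]/K2 + [H⁺]²/(K1K2)) = 1 / (1 + 10^+1.59 + 10^+0.02)
   = 1 / (1 + 38.905 + 1.0471) = 1/40.952 = 0.02442
[CO3²⁻] = α₂ × DIC = 0.02442 × 1.60 = 0.0391 mmol/kg

[CO3²⁻] = 0.0391 mmol/kg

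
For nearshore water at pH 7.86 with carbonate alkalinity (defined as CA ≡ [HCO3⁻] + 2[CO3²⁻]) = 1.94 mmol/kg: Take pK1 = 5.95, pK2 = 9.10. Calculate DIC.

CA = [HCO3⁻] + 2[CO3²⁻] = (α₁ + 2α₂)·DIC
At pH 7.86: [H⁺]/K1 = 10^-1.91 = 0.012303, K2/[H⁺] = 10^-1.24 = 0.057544
α₁ = 1/(1 + 0.012303 + 0.057544) = 1/1.0698 = 0.9347; α₂ = α₁·K2/[H⁺] = 0.05379
α₁ + 2α₂ = 1.0423
DIC = CA / (α₁ + 2α₂) = 1.94 / 1.0423 = 1.86 mmol/kg

DIC = 1.86 mmol/kg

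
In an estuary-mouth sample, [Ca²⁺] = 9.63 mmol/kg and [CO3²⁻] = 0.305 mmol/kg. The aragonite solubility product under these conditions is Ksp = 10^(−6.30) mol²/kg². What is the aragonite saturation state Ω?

Ksp = 10^(−6.30) = 5.012×10^-7
Ω = [Ca²⁺][CO3²⁻]/Ksp = (9.63×10^-3)(0.305×10^-3) / 5.012×10^-7 = 5.86

Ω = 5.86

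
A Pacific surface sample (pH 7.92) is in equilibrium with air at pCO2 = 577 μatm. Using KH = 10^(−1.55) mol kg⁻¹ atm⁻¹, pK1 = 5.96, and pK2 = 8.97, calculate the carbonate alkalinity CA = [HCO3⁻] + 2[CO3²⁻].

[CO2*] = KH · pCO2 = 10^(−1.55) × 577×10^-6 = 1.626×10^-5 mol/kg
α₀ = 1/(1 + K1/[H⁺] + K1K2/[H⁺]²) = 1/(1 + 10^+1.96 + 10^+0.91) = 0.009967
DIC = [CO2*]/α₀ = 1.626×10^-5 / 0.009967 = 1.632 mmol/kg
CA = (α₁ + 2α₂)·DIC = (0.9090 + 2×0.08102) × 1.632 = 1.75 mmol/kg

CA = 1.75 mmol/kg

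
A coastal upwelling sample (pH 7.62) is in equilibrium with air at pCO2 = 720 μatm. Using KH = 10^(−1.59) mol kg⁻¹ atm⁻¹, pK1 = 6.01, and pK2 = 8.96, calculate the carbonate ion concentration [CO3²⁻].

[CO3²⁻] = 0.0345 mmol/kg

[CO2*] = KH · pCO2 = 10^(−1.59) × 720×10^-6 = 1.851×10^-5 mol/kg
α₀ = 1/(1 + K1/[H⁺] + K1K2/[H⁺]²) = 1/(1 + 10^+1.61 + 10^+0.27) = 0.02294
DIC = [CO2*]/α₀ = 1.851×10^-5 / 0.02294 = 0.8069 mmol/kg
[CO3²⁻] = α₂·DIC; α₂ = 0.04271, so [CO3²⁻] = 0.04271 × 0.8069 = 0.0345 mmol/kg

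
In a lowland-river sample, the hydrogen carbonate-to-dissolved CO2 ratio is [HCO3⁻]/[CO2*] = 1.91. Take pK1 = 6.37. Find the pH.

From K1 = [H⁺][HCO3⁻]/[CO2*]:  pH = pK1 + log₁₀([HCO3⁻]/[CO2*])
log₁₀(1.91) = +0.281
pH = 6.37 + (+0.281) = 6.65

pH = 6.65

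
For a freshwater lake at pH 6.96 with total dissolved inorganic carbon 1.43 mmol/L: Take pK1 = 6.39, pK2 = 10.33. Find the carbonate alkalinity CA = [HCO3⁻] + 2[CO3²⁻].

CA = 1.13 mmol/L

CA = [HCO3⁻] + 2[CO3²⁻] = (α₁ + 2α₂)·DIC
At pH 6.96: [H⁺]/K1 = 10^-0.57 = 0.26915, K2/[H⁺] = 10^-3.37 = 0.00042658
α₁ = 1/(1 + 0.26915 + 0.00042658) = 1/1.2696 = 0.7877; α₂ = α₁·K2/[H⁺] = 0.0003360
α₁ + 2α₂ = 0.7883
CA = 0.7883 × 1.43 = 1.13 mmol/L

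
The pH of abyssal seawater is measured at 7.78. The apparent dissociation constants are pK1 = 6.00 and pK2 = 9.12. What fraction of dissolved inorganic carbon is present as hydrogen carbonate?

α₁ = 1 / (1 + [H⁺]/K1 + K2/[H⁺]) = 1 / (1 + 10^-1.78 + 10^-1.34)
   = 1 / (1 + 0.016596 + 0.045709) = 1/1.0623 = 0.9413

α₁ = 0.941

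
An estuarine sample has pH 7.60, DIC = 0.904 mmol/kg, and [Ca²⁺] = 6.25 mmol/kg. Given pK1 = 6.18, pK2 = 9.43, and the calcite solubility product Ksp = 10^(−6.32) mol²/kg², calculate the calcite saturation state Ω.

Ω = 0.166

α₂ = 1 / (1 + [H⁺]/K2 + [H⁺]²/(K1K2)) = 1 / (1 + 10^+1.83 + 10^+0.41)
   = 1 / (1 + 67.608 + 2.5704) = 1/71.179 = 0.01405
[CO3²⁻] = α₂ × DIC = 0.01405 × 0.904 = 0.01270 mmol/kg = 12.70 μmol/kg
Ksp = 10^(−6.32) = 4.786×10^-7
Ω = [Ca²⁺][CO3²⁻]/Ksp = (6.25×10^-3)(1.270×10^-5) / 4.786×10^-7 = 0.166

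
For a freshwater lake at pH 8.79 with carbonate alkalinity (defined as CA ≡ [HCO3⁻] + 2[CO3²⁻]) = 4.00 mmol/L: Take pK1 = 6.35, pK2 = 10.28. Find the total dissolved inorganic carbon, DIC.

DIC = 3.89 mmol/L

CA = [HCO3⁻] + 2[CO3²⁻] = (α₁ + 2α₂)·DIC
At pH 8.79: [H⁺]/K1 = 10^-2.44 = 0.0036308, K2/[H⁺] = 10^-1.49 = 0.032359
α₁ = 1/(1 + 0.0036308 + 0.032359) = 1/1.0360 = 0.9653; α₂ = α₁·K2/[H⁺] = 0.03124
α₁ + 2α₂ = 1.0277
DIC = CA / (α₁ + 2α₂) = 4.00 / 1.0277 = 3.89 mmol/L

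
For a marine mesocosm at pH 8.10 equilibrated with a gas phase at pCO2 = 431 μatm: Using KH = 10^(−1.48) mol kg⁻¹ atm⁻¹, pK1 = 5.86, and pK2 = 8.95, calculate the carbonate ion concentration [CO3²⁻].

[CO3²⁻] = 0.350 mmol/kg

[CO2*] = KH · pCO2 = 10^(−1.48) × 431×10^-6 = 1.427×10^-5 mol/kg
α₀ = 1/(1 + K1/[H⁺] + K1K2/[H⁺]²) = 1/(1 + 10^+2.24 + 10^+1.39) = 0.005017
DIC = [CO2*]/α₀ = 1.427×10^-5 / 0.005017 = 2.845 mmol/kg
[CO3²⁻] = α₂·DIC; α₂ = 0.1231, so [CO3²⁻] = 0.1231 × 2.845 = 0.350 mmol/kg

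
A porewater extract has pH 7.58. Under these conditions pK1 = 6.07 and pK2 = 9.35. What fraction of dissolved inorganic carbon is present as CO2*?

α₀ = 0.0295

α₀ = 1 / (1 + K1/[H⁺] + K1K2/[H⁺]²) = 1 / (1 + 10^+1.51 + 10^-0.26)
   = 1 / (1 + 32.359 + 0.54954) = 1/33.909 = 0.02949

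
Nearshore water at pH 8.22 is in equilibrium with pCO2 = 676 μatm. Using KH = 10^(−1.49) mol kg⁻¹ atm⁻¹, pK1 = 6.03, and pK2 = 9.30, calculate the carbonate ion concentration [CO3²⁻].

[CO2*] = KH · pCO2 = 10^(−1.49) × 676×10^-6 = 2.187×10^-5 mol/kg
α₀ = 1/(1 + K1/[H⁺] + K1K2/[H⁺]²) = 1/(1 + 10^+2.19 + 10^+1.11) = 0.005925
DIC = [CO2*]/α₀ = 2.187×10^-5 / 0.005925 = 3.692 mmol/kg
[CO3²⁻] = α₂·DIC; α₂ = 0.07633, so [CO3²⁻] = 0.07633 × 3.692 = 0.282 mmol/kg

[CO3²⁻] = 0.282 mmol/kg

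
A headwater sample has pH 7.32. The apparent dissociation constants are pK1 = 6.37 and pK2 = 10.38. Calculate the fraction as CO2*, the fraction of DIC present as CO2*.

α₀ = 1 / (1 + K1/[H⁺] + K1K2/[H⁺]²) = 1 / (1 + 10^+0.95 + 10^-2.11)
   = 1 / (1 + 8.9125 + 0.0077625) = 1/9.9203 = 0.1008

α₀ = 0.101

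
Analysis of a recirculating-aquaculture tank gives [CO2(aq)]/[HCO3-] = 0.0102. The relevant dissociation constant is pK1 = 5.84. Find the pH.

pH = 7.83

From K1 = [H⁺][HCO3-]/[CO2(aq)]:  pH = pK1 − log₁₀([CO2(aq)]/[HCO3-])
log₁₀(0.0102) = -1.991
pH = 5.84 − (-1.991) = 7.83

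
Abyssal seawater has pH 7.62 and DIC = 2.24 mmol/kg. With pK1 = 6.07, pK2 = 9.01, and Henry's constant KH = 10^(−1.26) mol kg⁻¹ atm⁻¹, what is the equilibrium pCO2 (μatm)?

pCO2 = 1070 μatm

α₀ = 1 / (1 + K1/[H⁺] + K1K2/[H⁺]²) = 1 / (1 + 10^+1.55 + 10^+0.16)
   = 1 / (1 + 35.481 + 1.4454) = 1/37.927 = 0.02637
[CO2*] = α₀ × DIC = 0.02637 × 2.24 = 0.05906 mmol/kg
pCO2 = [CO2*]/KH = 5.906×10^-5 / 5.495×10^-2 = 1070 μatm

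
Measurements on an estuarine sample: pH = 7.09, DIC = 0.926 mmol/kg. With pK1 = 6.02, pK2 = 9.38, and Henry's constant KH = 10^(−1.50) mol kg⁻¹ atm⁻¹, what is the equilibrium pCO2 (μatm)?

pCO2 = 2290 μatm

α₀ = 1 / (1 + K1/[H⁺] + K1K2/[H⁺]²) = 1 / (1 + 10^+1.07 + 10^-1.22)
   = 1 / (1 + 11.749 + 0.060256) = 1/12.809 = 0.07807
[CO2*] = α₀ × DIC = 0.07807 × 0.926 = 0.07229 mmol/kg
pCO2 = [CO2*]/KH = 7.229×10^-5 / 3.162×10^-2 = 2290 μatm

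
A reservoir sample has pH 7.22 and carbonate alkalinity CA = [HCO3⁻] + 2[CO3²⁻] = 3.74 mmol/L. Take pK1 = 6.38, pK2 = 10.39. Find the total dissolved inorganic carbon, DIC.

CA = [HCO3⁻] + 2[CO3²⁻] = (α₁ + 2α₂)·DIC
At pH 7.22: [H⁺]/K1 = 10^-0.84 = 0.14454, K2/[H⁺] = 10^-3.17 = 0.00067608
α₁ = 1/(1 + 0.14454 + 0.00067608) = 1/1.1452 = 0.8732; α₂ = α₁·K2/[H⁺] = 0.0005904
α₁ + 2α₂ = 0.8744
DIC = CA / (α₁ + 2α₂) = 3.74 / 0.8744 = 4.28 mmol/L

DIC = 4.28 mmol/L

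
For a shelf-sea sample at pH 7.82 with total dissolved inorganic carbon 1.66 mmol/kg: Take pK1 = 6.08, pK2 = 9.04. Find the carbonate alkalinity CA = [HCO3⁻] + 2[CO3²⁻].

CA = [HCO3⁻] + 2[CO3²⁻] = (α₁ + 2α₂)·DIC
At pH 7.82: [H⁺]/K1 = 10^-1.74 = 0.018197, K2/[H⁺] = 10^-1.22 = 0.060256
α₁ = 1/(1 + 0.018197 + 0.060256) = 1/1.0785 = 0.9273; α₂ = α₁·K2/[H⁺] = 0.05587
α₁ + 2α₂ = 1.0390
CA = 1.0390 × 1.66 = 1.72 mmol/kg

CA = 1.72 mmol/kg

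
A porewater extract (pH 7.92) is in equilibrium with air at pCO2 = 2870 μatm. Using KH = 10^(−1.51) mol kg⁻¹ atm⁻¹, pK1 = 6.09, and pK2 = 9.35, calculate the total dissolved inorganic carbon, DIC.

DIC = 6.31 mmol/kg

[CO2*] = KH · pCO2 = 10^(−1.51) × 2870×10^-6 = 8.869×10^-5 mol/kg
α₀ = 1/(1 + K1/[H⁺] + K1K2/[H⁺]²) = 1/(1 + 10^+1.83 + 10^+0.40) = 0.01406
DIC = [CO2*]/α₀ = 8.869×10^-5 / 0.01406 = 6.31 mmol/kg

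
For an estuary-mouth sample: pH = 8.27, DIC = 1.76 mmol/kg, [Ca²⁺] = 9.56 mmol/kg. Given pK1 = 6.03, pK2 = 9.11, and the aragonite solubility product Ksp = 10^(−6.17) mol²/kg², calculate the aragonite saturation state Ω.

α₂ = 1 / (1 + [H⁺]/K2 + [H⁺]²/(K1K2)) = 1 / (1 + 10^+0.84 + 10^-1.40)
   = 1 / (1 + 6.9183 + 0.039811) = 1/7.9581 = 0.1257
[CO3²⁻] = α₂ × DIC = 0.1257 × 1.76 = 0.2212 mmol/kg
Ksp = 10^(−6.17) = 6.761×10^-7
Ω = [Ca²⁺][CO3²⁻]/Ksp = (9.56×10^-3)(2.212×10^-4) / 6.761×10^-7 = 3.13

Ω = 3.13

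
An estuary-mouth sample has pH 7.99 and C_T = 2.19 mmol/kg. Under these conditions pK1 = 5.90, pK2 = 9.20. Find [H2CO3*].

[CO2*] = 16.6 μmol/kg

α₀ = 1 / (1 + K1/[H⁺] + K1K2/[H⁺]²) = 1 / (1 + 10^+2.09 + 10^+0.88)
   = 1 / (1 + 123.03 + 7.5858) = 1/131.61 = 0.007598
[CO2*] = α₀ × DIC = 0.007598 × 2.19 = 0.0166 mmol/kg = 16.6 μmol/kg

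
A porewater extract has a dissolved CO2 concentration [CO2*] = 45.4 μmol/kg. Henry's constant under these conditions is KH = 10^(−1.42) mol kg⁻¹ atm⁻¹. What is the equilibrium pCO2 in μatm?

pCO2 = 1190 μatm

KH = 10^(−1.42) = 3.802×10^-2 mol kg⁻¹ atm⁻¹
pCO2 = [CO2*]/KH = 45.4×10^-6 / 3.802×10^-2 = 1.19×10^-3 atm = 1190 μatm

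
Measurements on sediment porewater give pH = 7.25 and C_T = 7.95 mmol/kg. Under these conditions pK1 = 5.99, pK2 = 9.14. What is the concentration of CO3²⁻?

α₂ = 1 / (1 + [H⁺]/K2 + [H⁺]²/(K1K2)) = 1 / (1 + 10^+1.89 + 10^+0.63)
   = 1 / (1 + 77.625 + 4.2658) = 1/82.891 = 0.01206
[CO3²⁻] = α₂ × DIC = 0.01206 × 7.95 = 0.0959 mmol/kg

[CO3²⁻] = 0.0959 mmol/kg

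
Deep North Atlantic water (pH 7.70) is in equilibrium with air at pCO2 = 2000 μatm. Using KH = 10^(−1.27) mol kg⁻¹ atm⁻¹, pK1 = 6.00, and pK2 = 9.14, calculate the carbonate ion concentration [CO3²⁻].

[CO2*] = KH · pCO2 = 10^(−1.27) × 2000×10^-6 = 1.074×10^-4 mol/kg
α₀ = 1/(1 + K1/[H⁺] + K1K2/[H⁺]²) = 1/(1 + 10^+1.70 + 10^+0.26) = 0.01889
DIC = [CO2*]/α₀ = 1.074×10^-4 / 0.01889 = 5.686 mmol/kg
[CO3²⁻] = α₂·DIC; α₂ = 0.03437, so [CO3²⁻] = 0.03437 × 5.686 = 0.195 mmol/kg

[CO3²⁻] = 0.195 mmol/kg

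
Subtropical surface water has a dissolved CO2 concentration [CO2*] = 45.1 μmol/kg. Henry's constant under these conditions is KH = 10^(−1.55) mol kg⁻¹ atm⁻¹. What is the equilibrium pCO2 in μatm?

KH = 10^(−1.55) = 2.818×10^-2 mol kg⁻¹ atm⁻¹
pCO2 = [CO2*]/KH = 45.1×10^-6 / 2.818×10^-2 = 1.60×10^-3 atm = 1600 μatm

pCO2 = 1600 μatm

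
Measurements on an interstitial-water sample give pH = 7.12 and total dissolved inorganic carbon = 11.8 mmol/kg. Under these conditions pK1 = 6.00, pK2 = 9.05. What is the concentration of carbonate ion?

α₂ = 1 / (1 + [H⁺]/K2 + [H⁺]²/(K1K2)) = 1 / (1 + 10^+1.93 + 10^+0.81)
   = 1 / (1 + 85.114 + 6.4565) = 1/92.570 = 0.01080
[CO3²⁻] = α₂ × DIC = 0.01080 × 11.8 = 0.127 mmol/kg

[CO3²⁻] = 0.127 mmol/kg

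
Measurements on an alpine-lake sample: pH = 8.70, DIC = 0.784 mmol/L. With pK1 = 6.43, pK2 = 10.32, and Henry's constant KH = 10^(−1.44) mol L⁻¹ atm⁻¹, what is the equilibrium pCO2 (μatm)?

α₀ = 1 / (1 + K1/[H⁺] + K1K2/[H⁺]²) = 1 / (1 + 10^+2.27 + 10^+0.65)
   = 1 / (1 + 186.21 + 4.4668) = 1/191.68 = 0.005217
[CO2*] = α₀ × DIC = 0.005217 × 0.784 = 0.004090 mmol/L = 4.090 μmol/L
pCO2 = [CO2*]/KH = 4.090×10^-6 / 3.631×10^-2 = 113 μatm

pCO2 = 113 μatm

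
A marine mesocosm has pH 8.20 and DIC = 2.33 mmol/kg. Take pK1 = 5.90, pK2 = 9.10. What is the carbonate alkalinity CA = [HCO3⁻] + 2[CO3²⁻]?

CA = [HCO3⁻] + 2[CO3²⁻] = (α₁ + 2α₂)·DIC
At pH 8.20: [H⁺]/K1 = 10^-2.30 = 0.0050119, K2/[H⁺] = 10^-0.90 = 0.12589
α₁ = 1/(1 + 0.0050119 + 0.12589) = 1/1.1309 = 0.8842; α₂ = α₁·K2/[H⁺] = 0.1113
α₁ + 2α₂ = 1.1069
CA = 1.1069 × 2.33 = 2.58 mmol/kg

CA = 2.58 mmol/kg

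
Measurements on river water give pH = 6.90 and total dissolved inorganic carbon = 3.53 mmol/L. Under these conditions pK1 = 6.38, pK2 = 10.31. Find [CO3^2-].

[CO3²⁻] = 1.05 μmol/L

α₂ = 1 / (1 + [H⁺]/K2 + [H⁺]²/(K1K2)) = 1 / (1 + 10^+3.41 + 10^+2.89)
   = 1 / (1 + 2570.4 + 776.25) = 1/3347.6 = 0.0002987
[CO3²⁻] = α₂ × DIC = 0.0002987 × 3.53 = 0.00105 mmol/L = 1.05 μmol/L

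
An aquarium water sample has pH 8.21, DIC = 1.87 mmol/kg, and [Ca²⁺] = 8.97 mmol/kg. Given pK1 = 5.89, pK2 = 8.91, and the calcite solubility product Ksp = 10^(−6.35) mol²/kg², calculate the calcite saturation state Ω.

α₂ = 1 / (1 + [H⁺]/K2 + [H⁺]²/(K1K2)) = 1 / (1 + 10^+0.70 + 10^-1.62)
   = 1 / (1 + 5.0119 + 0.023988) = 1/6.0359 = 0.1657
[CO3²⁻] = α₂ × DIC = 0.1657 × 1.87 = 0.3098 mmol/kg
Ksp = 10^(−6.35) = 4.467×10^-7
Ω = [Ca²⁺][CO3²⁻]/Ksp = (8.97×10^-3)(3.098×10^-4) / 4.467×10^-7 = 6.22

Ω = 6.22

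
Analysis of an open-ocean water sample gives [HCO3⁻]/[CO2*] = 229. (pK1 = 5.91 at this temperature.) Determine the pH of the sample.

From K1 = [H⁺][HCO3⁻]/[CO2*]:  pH = pK1 + log₁₀([HCO3⁻]/[CO2*])
log₁₀(229) = +2.360
pH = 5.91 + (+2.360) = 8.27

pH = 8.27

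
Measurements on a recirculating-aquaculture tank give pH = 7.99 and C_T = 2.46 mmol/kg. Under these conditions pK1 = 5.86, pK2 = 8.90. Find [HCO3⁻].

[HCO3⁻] = 2.18 mmol/kg

α₁ = 1 / (1 + [H⁺]/K1 + K2/[H⁺]) = 1 / (1 + 10^-2.13 + 10^-0.91)
   = 1 / (1 + 0.0074131 + 0.12303) = 1/1.1304 = 0.8846
[HCO3⁻] = α₁ × DIC = 0.8846 × 2.46 = 2.18 mmol/kg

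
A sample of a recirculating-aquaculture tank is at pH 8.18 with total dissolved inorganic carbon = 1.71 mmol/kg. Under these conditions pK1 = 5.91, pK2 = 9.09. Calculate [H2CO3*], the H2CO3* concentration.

[CO2*] = 8.14 μmol/kg

α₀ = 1 / (1 + K1/[H⁺] + K1K2/[H⁺]²) = 1 / (1 + 10^+2.27 + 10^+1.36)
   = 1 / (1 + 186.21 + 22.909) = 1/210.12 = 0.004759
[CO2*] = α₀ × DIC = 0.004759 × 1.71 = 0.00814 mmol/kg = 8.14 μmol/kg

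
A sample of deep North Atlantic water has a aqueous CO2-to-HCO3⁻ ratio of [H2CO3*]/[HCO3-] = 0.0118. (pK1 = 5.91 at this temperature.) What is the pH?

pH = 7.84

From K1 = [H⁺][HCO3-]/[H2CO3*]:  pH = pK1 − log₁₀([H2CO3*]/[HCO3-])
log₁₀(0.0118) = -1.928
pH = 5.91 − (-1.928) = 7.84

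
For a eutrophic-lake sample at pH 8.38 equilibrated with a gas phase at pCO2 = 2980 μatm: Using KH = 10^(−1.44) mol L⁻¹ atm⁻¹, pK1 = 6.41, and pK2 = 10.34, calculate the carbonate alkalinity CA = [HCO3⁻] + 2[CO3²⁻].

CA = 10.3 mmol/L

[CO2*] = KH · pCO2 = 10^(−1.44) × 2980×10^-6 = 1.082×10^-4 mol/L
α₀ = 1/(1 + K1/[H⁺] + K1K2/[H⁺]²) = 1/(1 + 10^+1.97 + 10^+0.01) = 0.01049
DIC = [CO2*]/α₀ = 1.082×10^-4 / 0.01049 = 10.32 mmol/L
CA = (α₁ + 2α₂)·DIC = (0.9788 + 2×0.01073) × 10.32 = 10.3 mmol/L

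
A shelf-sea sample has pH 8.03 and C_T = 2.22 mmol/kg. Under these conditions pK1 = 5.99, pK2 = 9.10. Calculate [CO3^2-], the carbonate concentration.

α₂ = 1 / (1 + [H⁺]/K2 + [H⁺]²/(K1K2)) = 1 / (1 + 10^+1.07 + 10^-0.97)
   = 1 / (1 + 11.749 + 0.10715) = 1/12.856 = 0.07778
[CO3²⁻] = α₂ × DIC = 0.07778 × 2.22 = 0.173 mmol/kg

[CO3²⁻] = 0.173 mmol/kg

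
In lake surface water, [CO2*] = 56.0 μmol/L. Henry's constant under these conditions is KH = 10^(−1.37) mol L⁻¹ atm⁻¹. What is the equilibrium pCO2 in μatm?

pCO2 = 1310 μatm

KH = 10^(−1.37) = 4.266×10^-2 mol L⁻¹ atm⁻¹
pCO2 = [CO2*]/KH = 56.0×10^-6 / 4.266×10^-2 = 1.31×10^-3 atm = 1310 μatm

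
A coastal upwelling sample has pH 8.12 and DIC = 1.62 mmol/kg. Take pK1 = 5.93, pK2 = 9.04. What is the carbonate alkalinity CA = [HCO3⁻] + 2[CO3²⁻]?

CA = [HCO3⁻] + 2[CO3²⁻] = (α₁ + 2α₂)·DIC
At pH 8.12: [H⁺]/K1 = 10^-2.19 = 0.0064565, K2/[H⁺] = 10^-0.92 = 0.12023
α₁ = 1/(1 + 0.0064565 + 0.12023) = 1/1.1267 = 0.8876; α₂ = α₁·K2/[H⁺] = 0.1067
α₁ + 2α₂ = 1.1010
CA = 1.1010 × 1.62 = 1.78 mmol/kg

CA = 1.78 mmol/kg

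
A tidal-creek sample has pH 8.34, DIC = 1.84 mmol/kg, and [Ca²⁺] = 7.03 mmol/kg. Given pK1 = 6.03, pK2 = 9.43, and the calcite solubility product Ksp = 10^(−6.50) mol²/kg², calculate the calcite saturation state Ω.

Ω = 3.06

α₂ = 1 / (1 + [H⁺]/K2 + [H⁺]²/(K1K2)) = 1 / (1 + 10^+1.09 + 10^-1.22)
   = 1 / (1 + 12.303 + 0.060256) = 1/13.363 = 0.07483
[CO3²⁻] = α₂ × DIC = 0.07483 × 1.84 = 0.1377 mmol/kg
Ksp = 10^(−6.50) = 3.162×10^-7
Ω = [Ca²⁺][CO3²⁻]/Ksp = (7.03×10^-3)(1.377×10^-4) / 3.162×10^-7 = 3.06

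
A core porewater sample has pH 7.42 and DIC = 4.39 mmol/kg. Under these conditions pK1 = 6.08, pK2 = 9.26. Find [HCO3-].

α₁ = 1 / (1 + [H⁺]/K1 + K2/[H⁺]) = 1 / (1 + 10^-1.34 + 10^-1.84)
   = 1 / (1 + 0.045709 + 0.014454) = 1/1.0602 = 0.9433
[HCO3⁻] = α₁ × DIC = 0.9433 × 4.39 = 4.14 mmol/kg

[HCO3⁻] = 4.14 mmol/kg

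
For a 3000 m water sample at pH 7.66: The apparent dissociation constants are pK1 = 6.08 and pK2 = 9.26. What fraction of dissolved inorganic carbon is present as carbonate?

α₂ = 1 / (1 + [H⁺]/K2 + [H⁺]²/(K1K2)) = 1 / (1 + 10^+1.60 + 10^+0.02)
   = 1 / (1 + 39.811 + 1.0471) = 1/41.858 = 0.02389

α₂ = 0.0239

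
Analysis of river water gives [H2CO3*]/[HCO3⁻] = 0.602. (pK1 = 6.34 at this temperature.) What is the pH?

pH = 6.56

From K1 = [H⁺][HCO3⁻]/[H2CO3*]:  pH = pK1 − log₁₀([H2CO3*]/[HCO3⁻])
log₁₀(0.602) = -0.220
pH = 6.34 − (-0.220) = 6.56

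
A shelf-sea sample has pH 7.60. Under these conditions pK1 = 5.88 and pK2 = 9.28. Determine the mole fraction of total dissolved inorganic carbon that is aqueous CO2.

α₀ = 0.0183

α₀ = 1 / (1 + K1/[H⁺] + K1K2/[H⁺]²) = 1 / (1 + 10^+1.72 + 10^+0.04)
   = 1 / (1 + 52.481 + 1.0965) = 1/54.577 = 0.01832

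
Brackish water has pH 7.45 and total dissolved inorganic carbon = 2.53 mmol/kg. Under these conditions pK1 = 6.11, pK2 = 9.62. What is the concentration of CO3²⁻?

[CO3²⁻] = 16.3 μmol/kg

α₂ = 1 / (1 + [H⁺]/K2 + [H⁺]²/(K1K2)) = 1 / (1 + 10^+2.17 + 10^+0.83)
   = 1 / (1 + 147.91 + 6.7608) = 1/155.67 = 0.006424
[CO3²⁻] = α₂ × DIC = 0.006424 × 2.53 = 0.0163 mmol/kg = 16.3 μmol/kg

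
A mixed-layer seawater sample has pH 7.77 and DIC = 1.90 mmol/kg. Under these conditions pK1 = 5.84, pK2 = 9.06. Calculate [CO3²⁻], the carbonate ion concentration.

[CO3²⁻] = 0.0917 mmol/kg

α₂ = 1 / (1 + [H⁺]/K2 + [H⁺]²/(K1K2)) = 1 / (1 + 10^+1.29 + 10^-0.64)
   = 1 / (1 + 19.498 + 0.22909) = 1/20.728 = 0.04825
[CO3²⁻] = α₂ × DIC = 0.04825 × 1.90 = 0.0917 mmol/kg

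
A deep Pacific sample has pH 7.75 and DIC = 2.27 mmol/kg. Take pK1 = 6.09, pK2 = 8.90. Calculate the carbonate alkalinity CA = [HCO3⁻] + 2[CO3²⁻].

CA = [HCO3⁻] + 2[CO3²⁻] = (α₁ + 2α₂)·DIC
At pH 7.75: [H⁺]/K1 = 10^-1.66 = 0.021878, K2/[H⁺] = 10^-1.15 = 0.070795
α₁ = 1/(1 + 0.021878 + 0.070795) = 1/1.0927 = 0.9152; α₂ = α₁·K2/[H⁺] = 0.06479
α₁ + 2α₂ = 1.0448
CA = 1.0448 × 2.27 = 2.37 mmol/kg

CA = 2.37 mmol/kg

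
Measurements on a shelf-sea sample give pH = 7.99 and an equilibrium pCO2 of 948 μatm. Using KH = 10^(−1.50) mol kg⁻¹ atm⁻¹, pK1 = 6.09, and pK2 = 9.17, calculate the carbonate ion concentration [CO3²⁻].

[CO2*] = KH · pCO2 = 10^(−1.50) × 948×10^-6 = 2.998×10^-5 mol/kg
α₀ = 1/(1 + K1/[H⁺] + K1K2/[H⁺]²) = 1/(1 + 10^+1.90 + 10^+0.72) = 0.01167
DIC = [CO2*]/α₀ = 2.998×10^-5 / 0.01167 = 2.569 mmol/kg
[CO3²⁻] = α₂·DIC; α₂ = 0.06125, so [CO3²⁻] = 0.06125 × 2.569 = 0.157 mmol/kg

[CO3²⁻] = 0.157 mmol/kg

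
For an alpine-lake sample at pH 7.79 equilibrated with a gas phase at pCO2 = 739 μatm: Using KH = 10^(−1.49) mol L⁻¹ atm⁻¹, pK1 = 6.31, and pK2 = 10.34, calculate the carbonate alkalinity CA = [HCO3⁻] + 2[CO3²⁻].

CA = 0.726 mmol/L

[CO2*] = KH · pCO2 = 10^(−1.49) × 739×10^-6 = 2.391×10^-5 mol/L
α₀ = 1/(1 + K1/[H⁺] + K1K2/[H⁺]²) = 1/(1 + 10^+1.48 + 10^-1.07) = 0.03196
DIC = [CO2*]/α₀ = 2.391×10^-5 / 0.03196 = 0.7481 mmol/L
CA = (α₁ + 2α₂)·DIC = (0.9653 + 2×0.002721) × 0.7481 = 0.726 mmol/L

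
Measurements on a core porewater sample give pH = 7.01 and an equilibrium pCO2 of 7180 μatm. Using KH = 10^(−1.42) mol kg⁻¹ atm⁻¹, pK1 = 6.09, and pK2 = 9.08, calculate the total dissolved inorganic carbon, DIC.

DIC = 2.56 mmol/kg

[CO2*] = KH · pCO2 = 10^(−1.42) × 7180×10^-6 = 2.730×10^-4 mol/kg
α₀ = 1/(1 + K1/[H⁺] + K1K2/[H⁺]²) = 1/(1 + 10^+0.92 + 10^-1.15) = 0.1065
DIC = [CO2*]/α₀ = 2.730×10^-4 / 0.1065 = 2.56 mmol/kg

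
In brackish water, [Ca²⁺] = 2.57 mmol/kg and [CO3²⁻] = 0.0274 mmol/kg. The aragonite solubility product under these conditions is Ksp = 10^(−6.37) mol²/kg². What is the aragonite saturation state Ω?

Ω = 0.165

Ksp = 10^(−6.37) = 4.266×10^-7
Ω = [Ca²⁺][CO3²⁻]/Ksp = (2.57×10^-3)(0.0274×10^-3) / 4.266×10^-7 = 0.165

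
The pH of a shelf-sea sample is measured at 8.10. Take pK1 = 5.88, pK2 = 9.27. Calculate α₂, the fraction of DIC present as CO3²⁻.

α₂ = 1 / (1 + [H⁺]/K2 + [H⁺]²/(K1K2)) = 1 / (1 + 10^+1.17 + 10^-1.05)
   = 1 / (1 + 14.791 + 0.089125) = 1/15.880 = 0.06297

α₂ = 0.0630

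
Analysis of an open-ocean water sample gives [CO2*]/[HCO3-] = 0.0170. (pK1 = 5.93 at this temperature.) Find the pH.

From K1 = [H⁺][HCO3-]/[CO2*]:  pH = pK1 − log₁₀([CO2*]/[HCO3-])
log₁₀(0.0170) = -1.770
pH = 5.93 − (-1.770) = 7.70

pH = 7.70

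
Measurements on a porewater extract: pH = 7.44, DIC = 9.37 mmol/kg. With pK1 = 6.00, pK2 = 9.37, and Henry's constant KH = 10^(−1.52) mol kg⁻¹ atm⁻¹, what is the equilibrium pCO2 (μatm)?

pCO2 = 1.07×10^4 μatm

α₀ = 1 / (1 + K1/[H⁺] + K1K2/[H⁺]²) = 1 / (1 + 10^+1.44 + 10^-0.49)
   = 1 / (1 + 27.542 + 0.32359) = 1/28.866 = 0.03464
[CO2*] = α₀ × DIC = 0.03464 × 9.37 = 0.3246 mmol/kg
pCO2 = [CO2*]/KH = 3.246×10^-4 / 3.020×10^-2 = 1.07×10^4 μatm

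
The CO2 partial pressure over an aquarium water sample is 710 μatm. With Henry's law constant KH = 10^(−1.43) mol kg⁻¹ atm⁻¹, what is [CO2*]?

[CO2*] = 26.4 μmol/kg

KH = 10^(−1.43) = 3.715×10^-2 mol kg⁻¹ atm⁻¹
[CO2*] = KH · pCO2 = 3.715×10^-2 × 710×10^-6 atm = 2.64×10^-5 mol/kg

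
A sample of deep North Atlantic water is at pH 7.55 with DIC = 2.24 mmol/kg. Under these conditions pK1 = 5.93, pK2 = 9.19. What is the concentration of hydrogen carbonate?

[HCO3⁻] = 2.14 mmol/kg

α₁ = 1 / (1 + [H⁺]/K1 + K2/[H⁺]) = 1 / (1 + 10^-1.62 + 10^-1.64)
   = 1 / (1 + 0.023988 + 0.022909) = 1/1.0469 = 0.9552
[HCO3⁻] = α₁ × DIC = 0.9552 × 2.24 = 2.14 mmol/kg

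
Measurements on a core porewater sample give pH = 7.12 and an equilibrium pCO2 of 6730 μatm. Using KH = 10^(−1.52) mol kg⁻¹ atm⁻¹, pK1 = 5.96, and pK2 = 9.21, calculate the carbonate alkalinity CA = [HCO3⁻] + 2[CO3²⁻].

[CO2*] = KH · pCO2 = 10^(−1.52) × 6730×10^-6 = 2.032×10^-4 mol/kg
α₀ = 1/(1 + K1/[H⁺] + K1K2/[H⁺]²) = 1/(1 + 10^+1.16 + 10^-0.93) = 0.06422
DIC = [CO2*]/α₀ = 2.032×10^-4 / 0.06422 = 3.165 mmol/kg
CA = (α₁ + 2α₂)·DIC = (0.9282 + 2×0.007545) × 3.165 = 2.99 mmol/kg

CA = 2.99 mmol/kg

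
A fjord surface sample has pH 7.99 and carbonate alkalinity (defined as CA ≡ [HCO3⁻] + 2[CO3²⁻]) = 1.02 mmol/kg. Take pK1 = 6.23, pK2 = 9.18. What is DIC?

DIC = 0.977 mmol/kg

CA = [HCO3⁻] + 2[CO3²⁻] = (α₁ + 2α₂)·DIC
At pH 7.99: [H⁺]/K1 = 10^-1.76 = 0.017378, K2/[H⁺] = 10^-1.19 = 0.064565
α₁ = 1/(1 + 0.017378 + 0.064565) = 1/1.0819 = 0.9243; α₂ = α₁·K2/[H⁺] = 0.05968
α₁ + 2α₂ = 1.0436
DIC = CA / (α₁ + 2α₂) = 1.02 / 1.0436 = 0.977 mmol/kg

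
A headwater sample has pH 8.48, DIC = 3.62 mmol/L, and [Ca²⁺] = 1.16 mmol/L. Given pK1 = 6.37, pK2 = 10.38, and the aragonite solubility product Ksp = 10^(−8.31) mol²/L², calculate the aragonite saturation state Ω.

Ω = 10.6

α₂ = 1 / (1 + [H⁺]/K2 + [H⁺]²/(K1K2)) = 1 / (1 + 10^+1.90 + 10^-0.21)
   = 1 / (1 + 79.433 + 0.61660) = 1/81.049 = 0.01234
[CO3²⁻] = α₂ × DIC = 0.01234 × 3.62 = 0.04466 mmol/L
Ksp = 10^(−8.31) = 4.898×10^-9
Ω = [Ca²⁺][CO3²⁻]/Ksp = (1.16×10^-3)(4.466×10^-5) / 4.898×10^-9 = 10.6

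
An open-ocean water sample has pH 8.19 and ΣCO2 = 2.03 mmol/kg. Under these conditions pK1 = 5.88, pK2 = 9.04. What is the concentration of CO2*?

α₀ = 1 / (1 + K1/[H⁺] + K1K2/[H⁺]²) = 1 / (1 + 10^+2.31 + 10^+1.46)
   = 1 / (1 + 204.17 + 28.840) = 1/234.01 = 0.004273
[CO2*] = α₀ × DIC = 0.004273 × 2.03 = 0.00867 mmol/kg = 8.67 μmol/kg

[CO2*] = 8.67 μmol/kg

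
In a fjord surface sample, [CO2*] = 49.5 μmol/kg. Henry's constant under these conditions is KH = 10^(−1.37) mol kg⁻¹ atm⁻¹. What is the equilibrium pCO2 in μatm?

pCO2 = 1160 μatm

KH = 10^(−1.37) = 4.266×10^-2 mol kg⁻¹ atm⁻¹
pCO2 = [CO2*]/KH = 49.5×10^-6 / 4.266×10^-2 = 1.16×10^-3 atm = 1160 μatm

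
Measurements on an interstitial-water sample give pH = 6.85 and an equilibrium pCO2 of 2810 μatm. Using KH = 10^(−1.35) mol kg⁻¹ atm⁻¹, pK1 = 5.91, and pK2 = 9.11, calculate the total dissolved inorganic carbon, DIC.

DIC = 1.22 mmol/kg

[CO2*] = KH · pCO2 = 10^(−1.35) × 2810×10^-6 = 1.255×10^-4 mol/kg
α₀ = 1/(1 + K1/[H⁺] + K1K2/[H⁺]²) = 1/(1 + 10^+0.94 + 10^-1.32) = 0.1025
DIC = [CO2*]/α₀ = 1.255×10^-4 / 0.1025 = 1.22 mmol/kg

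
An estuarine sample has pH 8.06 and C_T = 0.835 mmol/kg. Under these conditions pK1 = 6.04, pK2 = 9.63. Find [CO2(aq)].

[CO2*] = 7.69 μmol/kg

α₀ = 1 / (1 + K1/[H⁺] + K1K2/[H⁺]²) = 1 / (1 + 10^+2.02 + 10^+0.45)
   = 1 / (1 + 104.71 + 2.8184) = 1/108.53 = 0.009214
[CO2*] = α₀ × DIC = 0.009214 × 0.835 = 0.00769 mmol/kg = 7.69 μmol/kg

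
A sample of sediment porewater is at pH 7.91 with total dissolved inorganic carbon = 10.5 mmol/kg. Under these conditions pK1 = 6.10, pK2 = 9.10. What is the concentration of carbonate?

[CO3²⁻] = 0.628 mmol/kg

α₂ = 1 / (1 + [H⁺]/K2 + [H⁺]²/(K1K2)) = 1 / (1 + 10^+1.19 + 10^-0.62)
   = 1 / (1 + 15.488 + 0.23988) = 1/16.728 = 0.05978
[CO3²⁻] = α₂ × DIC = 0.05978 × 10.5 = 0.628 mmol/kg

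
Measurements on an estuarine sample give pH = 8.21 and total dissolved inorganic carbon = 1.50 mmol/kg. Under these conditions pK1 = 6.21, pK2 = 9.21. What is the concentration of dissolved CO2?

α₀ = 1 / (1 + K1/[H⁺] + K1K2/[H⁺]²) = 1 / (1 + 10^+2.00 + 10^+1.00)
   = 1 / (1 + 100.00 + 10.000) = 1/111.00 = 0.009009
[CO2*] = α₀ × DIC = 0.009009 × 1.50 = 0.0135 mmol/kg = 13.5 μmol/kg

[CO2*] = 13.5 μmol/kg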